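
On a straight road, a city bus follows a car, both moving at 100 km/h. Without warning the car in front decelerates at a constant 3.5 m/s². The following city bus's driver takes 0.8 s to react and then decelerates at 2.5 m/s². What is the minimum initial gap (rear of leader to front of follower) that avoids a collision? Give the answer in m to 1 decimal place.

100 km/h ÷ 3.6 = 27.7778 m/s.
Leader travels v²/(2a_L) = 771.606 / 7.000 = 110.229 m before stopping.
Follower covers v·t_r = 27.7778 × 0.8 = 22.222 m while reacting, then v²/(2a_F) = 771.606 / 5.000 = 154.321 m while braking, for a total of 22.222 + 154.321 = 176.543 m.
Since a_F ≤ a_L and the follower starts braking later, the follower is never slower than the leader, so the closest approach is when both have stopped.
Minimum gap = 176.543 − 110.229 = 66.314 m.

Minimum gap ≈ 66.3 m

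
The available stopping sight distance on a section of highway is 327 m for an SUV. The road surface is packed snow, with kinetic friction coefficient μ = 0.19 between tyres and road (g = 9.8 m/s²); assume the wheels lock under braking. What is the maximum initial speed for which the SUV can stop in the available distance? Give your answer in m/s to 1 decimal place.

a = μg = 0.19 × 9.8 = 1.862 m/s².
v²/(2a) = d ⇒ v = √(2 × 1.862 × 327) = √1217.75 = 34.8963 m/s.

Maximum speed ≈ 34.9 m/s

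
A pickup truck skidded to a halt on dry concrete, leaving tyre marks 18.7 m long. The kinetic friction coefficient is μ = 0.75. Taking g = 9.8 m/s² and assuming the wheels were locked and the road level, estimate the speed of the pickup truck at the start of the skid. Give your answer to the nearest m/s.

Initial speed ≈ 17 m/s

Deceleration a = μg = 0.75 × 9.8 = 7.350 m/s².
v = √(2a·d) = √(2 × 7.350 × 18.7) = √274.890 = 16.5798 m/s.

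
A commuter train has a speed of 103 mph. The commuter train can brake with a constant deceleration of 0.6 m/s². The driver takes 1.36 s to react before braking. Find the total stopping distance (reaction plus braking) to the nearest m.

Total stopping distance ≈ 1829 m

103 mph × 0.44704 = 46.0451 m/s.
Reaction distance = v·t_r = 46.0451 × 1.36 = 62.621 m.
Braking distance = v²/(2a) = 46.0451² / (2 × 0.600) = 2120.151 / 1.200 = 1766.793 m.
Total = 62.621 + 1766.793 = 1829.414 m.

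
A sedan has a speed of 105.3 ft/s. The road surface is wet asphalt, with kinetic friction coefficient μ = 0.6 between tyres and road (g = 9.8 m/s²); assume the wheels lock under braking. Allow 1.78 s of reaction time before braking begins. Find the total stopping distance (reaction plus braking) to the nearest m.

Total stopping distance ≈ 145 m

105.3 ft/s × 0.3048 = 32.0954 m/s.
a = μg = 0.6 × 9.8 = 5.880 m/s².
Reaction distance = v·t_r = 32.0954 × 1.78 = 57.130 m.
Braking distance = v²/(2a) = 32.0954² / (2 × 5.880) = 1030.115 / 11.760 = 87.595 m.
Total = 57.130 + 87.595 = 144.725 m.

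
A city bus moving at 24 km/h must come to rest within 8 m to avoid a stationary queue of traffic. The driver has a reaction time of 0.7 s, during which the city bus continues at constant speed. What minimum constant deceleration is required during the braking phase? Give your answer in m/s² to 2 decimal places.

24 km/h ÷ 3.6 = 6.6667 m/s.
Distance covered during reaction = 6.6667 × 0.7 = 4.667 m.
Distance available for braking: 8 − 4.667 = 3.333 m.
v² = 2a·d ⇒ a = v²/(2d) = 6.6667² / (2 × 3.333) = 44.445 / 6.666 = 6.6674 m/s².

Required deceleration ≈ 6.67 m/s²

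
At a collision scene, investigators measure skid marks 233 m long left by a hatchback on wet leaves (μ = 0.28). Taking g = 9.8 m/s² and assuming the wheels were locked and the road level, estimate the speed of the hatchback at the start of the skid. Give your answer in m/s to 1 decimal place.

Initial speed ≈ 35.8 m/s

Deceleration a = μg = 0.28 × 9.8 = 2.744 m/s².
v = √(2a·d) = √(2 × 2.744 × 233) = √1278.704 = 35.7590 m/s.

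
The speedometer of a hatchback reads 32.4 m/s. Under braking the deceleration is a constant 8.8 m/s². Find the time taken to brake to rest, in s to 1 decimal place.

Braking time ≈ 3.7 s

Braking time = v/a = 32.4000 / 8.800 = 3.682 s.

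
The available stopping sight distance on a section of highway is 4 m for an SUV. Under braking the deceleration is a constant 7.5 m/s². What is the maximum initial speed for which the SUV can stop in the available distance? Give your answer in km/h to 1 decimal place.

v²/(2a) = d ⇒ v = √(2 × 7.500 × 4) = √60.00 = 7.7460 m/s.
7.7460 m/s × 3.6 = 27.886 km/h.

Maximum speed ≈ 27.9 km/h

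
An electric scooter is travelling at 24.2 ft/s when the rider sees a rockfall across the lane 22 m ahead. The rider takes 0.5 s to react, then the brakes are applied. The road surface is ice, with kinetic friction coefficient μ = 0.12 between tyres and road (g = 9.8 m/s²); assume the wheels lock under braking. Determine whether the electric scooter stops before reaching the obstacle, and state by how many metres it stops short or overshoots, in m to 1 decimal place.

No — it overshoots by 4.8 m

24.2 ft/s × 0.3048 = 7.3762 m/s.
a = μg = 0.12 × 9.8 = 1.176 m/s².
Reaction distance = 7.3762 × 0.5 = 3.688 m.
Braking distance = v²/(2a) = 54.408 / 2.352 = 23.133 m.
Total stopping distance = 3.688 + 23.133 = 26.821 m, vs 22 m available — it cannot stop in time and overshoots by 26.821 − 22 = 4.821 m.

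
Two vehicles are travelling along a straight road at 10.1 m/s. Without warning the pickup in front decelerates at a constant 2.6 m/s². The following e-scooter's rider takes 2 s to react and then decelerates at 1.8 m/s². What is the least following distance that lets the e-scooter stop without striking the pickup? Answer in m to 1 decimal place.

Minimum gap ≈ 28.9 m

Leader travels v²/(2a_L) = 102.010 / 5.200 = 19.617 m before stopping.
Follower covers v·t_r = 10.1000 × 2 = 20.200 m while reacting, then v²/(2a_F) = 102.010 / 3.600 = 28.336 m while braking, for a total of 20.200 + 28.336 = 48.536 m.
Since a_F ≤ a_L and the follower starts braking later, the follower is never slower than the leader, so the closest approach is when both have stopped.
Minimum gap = 48.536 − 19.617 = 28.919 m.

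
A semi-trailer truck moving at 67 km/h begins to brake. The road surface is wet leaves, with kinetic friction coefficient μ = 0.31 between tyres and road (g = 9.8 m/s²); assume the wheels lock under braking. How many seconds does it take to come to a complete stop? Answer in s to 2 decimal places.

67 km/h ÷ 3.6 = 18.6111 m/s.
a = μg = 0.31 × 9.8 = 3.038 m/s².
Braking time = v/a = 18.6111 / 3.038 = 6.126 s.

Braking time ≈ 6.13 s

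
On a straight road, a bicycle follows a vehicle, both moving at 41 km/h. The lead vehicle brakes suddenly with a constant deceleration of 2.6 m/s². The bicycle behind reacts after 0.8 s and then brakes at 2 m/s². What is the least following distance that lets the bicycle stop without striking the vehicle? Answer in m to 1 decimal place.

Minimum gap ≈ 16.6 m

41 km/h ÷ 3.6 = 11.3889 m/s.
Leader travels v²/(2a_L) = 129.707 / 5.200 = 24.944 m before stopping.
Follower covers v·t_r = 11.3889 × 0.8 = 9.111 m while reacting, then v²/(2a_F) = 129.707 / 4.000 = 32.427 m while braking, for a total of 9.111 + 32.427 = 41.538 m.
Since a_F ≤ a_L and the follower starts braking later, the follower is never slower than the leader, so the closest approach is when both have stopped.
Minimum gap = 41.538 − 24.944 = 16.594 m.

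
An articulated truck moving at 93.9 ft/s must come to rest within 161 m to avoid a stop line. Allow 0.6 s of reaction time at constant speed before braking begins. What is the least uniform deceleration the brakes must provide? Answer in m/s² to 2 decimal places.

Required deceleration ≈ 2.85 m/s²

93.9 ft/s × 0.3048 = 28.6207 m/s.
Distance covered during reaction = 28.6207 × 0.6 = 17.172 m.
Distance available for braking: 161 − 17.172 = 143.828 m.
v² = 2a·d ⇒ a = v²/(2d) = 28.6207² / (2 × 143.828) = 819.144 / 287.656 = 2.8477 m/s².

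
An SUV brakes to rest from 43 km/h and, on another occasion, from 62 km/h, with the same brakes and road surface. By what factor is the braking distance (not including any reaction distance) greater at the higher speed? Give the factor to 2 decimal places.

Factor ≈ 2.08

Braking distance d = v²/(2a), so with a fixed, d ∝ v².
Factor = (62/43)² = 1.4419² = 2.0791.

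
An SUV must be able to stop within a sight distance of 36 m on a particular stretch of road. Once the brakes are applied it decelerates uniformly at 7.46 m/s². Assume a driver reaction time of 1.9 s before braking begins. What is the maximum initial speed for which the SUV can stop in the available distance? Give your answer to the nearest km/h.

Maximum speed ≈ 47 km/h

Stopping distance: v·t_r + v²/(2a) = 36 with t_r = 1.9 s and a = 7.460 m/s².
So v² + 28.348 v − 537.12 = 0.
Positive root: v = −a·t_r + √((a·t_r)² + 2a·d) = −14.174 + √(200.902 + 537.12) = 12.9926 m/s.
12.9926 m/s × 3.6 = 46.773 km/h.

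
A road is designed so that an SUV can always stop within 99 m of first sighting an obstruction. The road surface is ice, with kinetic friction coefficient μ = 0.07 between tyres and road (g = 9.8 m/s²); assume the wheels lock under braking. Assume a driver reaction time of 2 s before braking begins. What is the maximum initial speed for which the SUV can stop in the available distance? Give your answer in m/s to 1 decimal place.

Maximum speed ≈ 10.4 m/s

a = μg = 0.07 × 9.8 = 0.686 m/s².
Stopping distance: v·t_r + v²/(2a) = 99 with t_r = 2 s and a = 0.686 m/s².
So v² + 2.744 v − 135.83 = 0.
Positive root: v = −a·t_r + √((a·t_r)² + 2a·d) = −1.372 + √(1.882 + 135.83) = 10.3631 m/s.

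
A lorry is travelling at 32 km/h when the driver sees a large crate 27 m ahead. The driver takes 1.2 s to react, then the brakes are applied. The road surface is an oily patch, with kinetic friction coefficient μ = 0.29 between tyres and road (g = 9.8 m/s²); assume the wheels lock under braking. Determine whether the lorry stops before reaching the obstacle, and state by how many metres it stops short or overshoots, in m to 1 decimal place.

32 km/h ÷ 3.6 = 8.8889 m/s.
a = μg = 0.29 × 9.8 = 2.842 m/s².
Reaction distance = 8.8889 × 1.2 = 10.667 m.
Braking distance = v²/(2a) = 79.013 / 5.684 = 13.901 m.
Total stopping distance = 10.667 + 13.901 = 24.568 m, vs 27 m available — it stops with 27 − 24.568 = 2.432 m to spare.

Yes — it stops 2.4 m short of the obstacle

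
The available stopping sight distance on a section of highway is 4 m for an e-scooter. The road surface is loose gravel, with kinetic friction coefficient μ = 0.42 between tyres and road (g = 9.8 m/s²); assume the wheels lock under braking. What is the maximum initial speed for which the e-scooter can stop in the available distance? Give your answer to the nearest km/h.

Maximum speed ≈ 21 km/h

a = μg = 0.42 × 9.8 = 4.116 m/s².
v²/(2a) = d ⇒ v = √(2 × 4.116 × 4) = √32.93 = 5.7385 m/s.
5.7385 m/s × 3.6 = 20.659 km/h.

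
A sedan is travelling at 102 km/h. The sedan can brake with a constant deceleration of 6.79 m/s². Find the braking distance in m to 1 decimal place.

Braking distance ≈ 59.1 m

102 km/h ÷ 3.6 = 28.3333 m/s.
Braking distance = v²/(2a) = 28.3333² / (2 × 6.790) = 802.776 / 13.580 = 59.115 m.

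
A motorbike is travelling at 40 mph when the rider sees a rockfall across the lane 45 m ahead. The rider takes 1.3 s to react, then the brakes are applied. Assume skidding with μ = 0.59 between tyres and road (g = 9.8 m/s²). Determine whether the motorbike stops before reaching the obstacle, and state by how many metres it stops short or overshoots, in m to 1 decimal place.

40 mph × 0.44704 = 17.8816 m/s.
a = μg = 0.59 × 9.8 = 5.782 m/s².
Reaction distance = 17.8816 × 1.3 = 23.246 m.
Braking distance = v²/(2a) = 319.752 / 11.564 = 27.651 m.
Total stopping distance = 23.246 + 27.651 = 50.897 m, vs 45 m available — it cannot stop in time and overshoots by 50.897 − 45 = 5.897 m.

No — it overshoots by 5.9 m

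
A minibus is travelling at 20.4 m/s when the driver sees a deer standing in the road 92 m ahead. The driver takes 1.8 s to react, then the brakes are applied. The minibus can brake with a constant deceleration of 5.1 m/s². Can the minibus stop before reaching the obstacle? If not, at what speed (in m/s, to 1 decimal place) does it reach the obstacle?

Yes — it stops about 14.5 m short of the obstacle, so it never reaches it

Reaction distance = 20.4000 × 1.8 = 36.720 m.
Braking distance = v²/(2a) = 416.160 / 10.200 = 40.800 m.
Total stopping distance = 36.720 + 40.800 = 77.520 m, vs 92 m available — it stops with 92 − 77.520 = 14.480 m to spare.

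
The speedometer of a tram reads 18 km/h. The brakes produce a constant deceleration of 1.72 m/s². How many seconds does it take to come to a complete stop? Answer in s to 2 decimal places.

Braking time ≈ 2.91 s

18 km/h ÷ 3.6 = 5.0000 m/s.
Braking time = v/a = 5.0000 / 1.720 = 2.907 s.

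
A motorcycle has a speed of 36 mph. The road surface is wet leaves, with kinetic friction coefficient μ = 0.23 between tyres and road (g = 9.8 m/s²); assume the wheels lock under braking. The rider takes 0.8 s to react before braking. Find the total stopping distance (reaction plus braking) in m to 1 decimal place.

36 mph × 0.44704 = 16.0934 m/s.
a = μg = 0.23 × 9.8 = 2.254 m/s².
Reaction distance = v·t_r = 16.0934 × 0.8 = 12.875 m.
Braking distance = v²/(2a) = 16.0934² / (2 × 2.254) = 258.998 / 4.508 = 57.453 m.
Total = 12.875 + 57.453 = 70.328 m.

Total stopping distance ≈ 70.3 m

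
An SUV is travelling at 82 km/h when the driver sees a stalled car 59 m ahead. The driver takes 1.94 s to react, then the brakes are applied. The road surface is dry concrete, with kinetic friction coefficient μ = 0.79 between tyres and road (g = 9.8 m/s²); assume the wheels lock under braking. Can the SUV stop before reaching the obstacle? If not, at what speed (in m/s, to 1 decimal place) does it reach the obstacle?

82 km/h ÷ 3.6 = 22.7778 m/s.
a = μg = 0.79 × 9.8 = 7.742 m/s².
Reaction distance = 22.7778 × 1.94 = 44.189 m.
Braking distance needed to stop: v²/(2a) = 518.828 / 15.484 = 33.507 m, so total needed = 44.189 + 33.507 = 77.696 m > 59 m — it cannot stop.
Distance remaining when braking begins: 59 − 44.189 = 14.811 m.
v² = v₀² − 2a·d = 518.828 − 2 × 7.742 × 14.811 = 289.494 m²/s².
v = √289.494 = 17.015 m/s.

No — it strikes the obstacle at 17.0 m/s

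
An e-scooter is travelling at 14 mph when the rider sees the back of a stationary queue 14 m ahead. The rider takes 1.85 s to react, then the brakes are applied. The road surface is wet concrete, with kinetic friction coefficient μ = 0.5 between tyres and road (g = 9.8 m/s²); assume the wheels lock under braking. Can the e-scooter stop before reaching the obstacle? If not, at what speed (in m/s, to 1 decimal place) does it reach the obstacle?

14 mph × 0.44704 = 6.2586 m/s.
a = μg = 0.5 × 9.8 = 4.900 m/s².
Reaction distance = 6.2586 × 1.85 = 11.578 m.
Braking distance needed to stop: v²/(2a) = 39.170 / 9.800 = 3.997 m, so total needed = 11.578 + 3.997 = 15.575 m > 14 m — it cannot stop.
Distance remaining when braking begins: 14 − 11.578 = 2.422 m.
v² = v₀² − 2a·d = 39.170 − 2 × 4.900 × 2.422 = 15.434 m²/s².
v = √15.434 = 3.929 m/s.

No — it strikes the obstacle at 3.9 m/s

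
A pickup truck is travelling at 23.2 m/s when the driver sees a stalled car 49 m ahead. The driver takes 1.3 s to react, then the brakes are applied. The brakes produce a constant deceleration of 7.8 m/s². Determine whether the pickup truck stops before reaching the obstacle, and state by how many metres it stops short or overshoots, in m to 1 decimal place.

No — it overshoots by 15.7 m

Reaction distance = 23.2000 × 1.3 = 30.160 m.
Braking distance = v²/(2a) = 538.240 / 15.600 = 34.503 m.
Total stopping distance = 30.160 + 34.503 = 64.663 m, vs 49 m available — it cannot stop in time and overshoots by 64.663 − 49 = 15.663 m.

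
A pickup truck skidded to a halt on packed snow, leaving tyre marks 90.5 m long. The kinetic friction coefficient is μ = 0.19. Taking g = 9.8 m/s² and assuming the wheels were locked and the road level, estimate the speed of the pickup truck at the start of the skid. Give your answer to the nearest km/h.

Deceleration a = μg = 0.19 × 9.8 = 1.862 m/s².
v = √(2a·d) = √(2 × 1.862 × 90.5) = √337.022 = 18.3582 m/s.
= 18.3582 × 3.6 = 66.090 km/h.

Initial speed ≈ 66 km/h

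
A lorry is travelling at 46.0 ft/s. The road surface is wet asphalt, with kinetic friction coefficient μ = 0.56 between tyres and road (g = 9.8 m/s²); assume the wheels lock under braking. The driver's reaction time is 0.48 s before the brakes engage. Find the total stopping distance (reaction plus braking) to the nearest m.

Total stopping distance ≈ 25 m

46 ft/s × 0.3048 = 14.0208 m/s.
a = μg = 0.56 × 9.8 = 5.488 m/s².
Reaction distance = v·t_r = 14.0208 × 0.48 = 6.730 m.
Braking distance = v²/(2a) = 14.0208² / (2 × 5.488) = 196.583 / 10.976 = 17.910 m.
Total = 6.730 + 17.910 = 24.640 m.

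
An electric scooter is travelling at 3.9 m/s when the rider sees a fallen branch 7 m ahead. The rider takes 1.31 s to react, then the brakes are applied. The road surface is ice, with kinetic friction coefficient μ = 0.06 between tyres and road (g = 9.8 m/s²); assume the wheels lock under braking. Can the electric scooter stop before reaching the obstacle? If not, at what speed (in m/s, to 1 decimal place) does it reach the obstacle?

No — it strikes the obstacle at 3.6 m/s

a = μg = 0.06 × 9.8 = 0.588 m/s².
Reaction distance = 3.9000 × 1.31 = 5.109 m.
Braking distance needed to stop: v²/(2a) = 15.210 / 1.176 = 12.934 m, so total needed = 5.109 + 12.934 = 18.043 m > 7 m — it cannot stop.
Distance remaining when braking begins: 7 − 5.109 = 1.891 m.
v² = v₀² − 2a·d = 15.210 − 2 × 0.588 × 1.891 = 12.986 m²/s².
v = √12.986 = 3.604 m/s.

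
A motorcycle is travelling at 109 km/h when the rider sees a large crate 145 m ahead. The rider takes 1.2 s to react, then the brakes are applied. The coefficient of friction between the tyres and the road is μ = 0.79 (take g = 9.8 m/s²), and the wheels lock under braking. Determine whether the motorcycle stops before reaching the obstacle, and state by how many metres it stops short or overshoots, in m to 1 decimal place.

109 km/h ÷ 3.6 = 30.2778 m/s.
a = μg = 0.79 × 9.8 = 7.742 m/s².
Reaction distance = 30.2778 × 1.2 = 36.333 m.
Braking distance = v²/(2a) = 916.745 / 15.484 = 59.206 m.
Total stopping distance = 36.333 + 59.206 = 95.539 m, vs 145 m available — it stops with 145 − 95.539 = 49.461 m to spare.

Yes — it stops 49.5 m short of the obstacle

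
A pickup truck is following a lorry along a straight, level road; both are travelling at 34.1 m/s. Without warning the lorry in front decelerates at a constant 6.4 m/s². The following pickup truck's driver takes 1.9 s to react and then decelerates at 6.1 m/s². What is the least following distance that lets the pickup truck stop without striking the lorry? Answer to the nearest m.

Leader travels v²/(2a_L) = 1162.810 / 12.800 = 90.845 m before stopping.
Follower covers v·t_r = 34.1000 × 1.9 = 64.790 m while reacting, then v²/(2a_F) = 1162.810 / 12.200 = 95.312 m while braking, for a total of 64.790 + 95.312 = 160.102 m.
Since a_F ≤ a_L and the follower starts braking later, the follower is never slower than the leader, so the closest approach is when both have stopped.
Minimum gap = 160.102 − 90.845 = 69.257 m.

Minimum gap ≈ 69 m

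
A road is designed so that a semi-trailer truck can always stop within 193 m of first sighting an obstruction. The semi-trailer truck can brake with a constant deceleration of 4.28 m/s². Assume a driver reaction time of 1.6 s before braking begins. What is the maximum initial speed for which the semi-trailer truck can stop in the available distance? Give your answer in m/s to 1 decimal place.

Maximum speed ≈ 34.4 m/s

Stopping distance: v·t_r + v²/(2a) = 193 with t_r = 1.6 s and a = 4.280 m/s².
So v² + 13.696 v − 1652.08 = 0.
Positive root: v = −a·t_r + √((a·t_r)² + 2a·d) = −6.848 + √(46.895 + 1652.08) = 34.3706 m/s.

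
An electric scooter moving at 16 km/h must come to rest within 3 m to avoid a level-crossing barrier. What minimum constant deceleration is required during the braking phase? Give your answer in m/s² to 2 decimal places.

16 km/h ÷ 3.6 = 4.4444 m/s.
v² = 2a·d ⇒ a = v²/(2d) = 4.4444² / (2 × 3.000) = 19.753 / 6.000 = 3.2922 m/s².

Required deceleration ≈ 3.29 m/s²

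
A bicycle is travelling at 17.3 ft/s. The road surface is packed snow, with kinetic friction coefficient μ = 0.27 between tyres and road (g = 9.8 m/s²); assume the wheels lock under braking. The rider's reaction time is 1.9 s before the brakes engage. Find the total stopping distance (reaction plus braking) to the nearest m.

17.3 ft/s × 0.3048 = 5.2730 m/s.
a = μg = 0.27 × 9.8 = 2.646 m/s².
Reaction distance = v·t_r = 5.2730 × 1.9 = 10.019 m.
Braking distance = v²/(2a) = 5.2730² / (2 × 2.646) = 27.805 / 5.292 = 5.254 m.
Total = 10.019 + 5.254 = 15.273 m.

Total stopping distance ≈ 15 m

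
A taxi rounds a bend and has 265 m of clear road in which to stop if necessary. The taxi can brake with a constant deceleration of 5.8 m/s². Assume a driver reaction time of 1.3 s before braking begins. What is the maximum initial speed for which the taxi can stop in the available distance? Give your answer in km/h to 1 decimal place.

Stopping distance: v·t_r + v²/(2a) = 265 with t_r = 1.3 s and a = 5.800 m/s².
So v² + 15.080 v − 3074.00 = 0.
Positive root: v = −a·t_r + √((a·t_r)² + 2a·d) = −7.540 + √(56.852 + 3074.00) = 48.4140 m/s.
48.4140 m/s × 3.6 = 174.290 km/h.

Maximum speed ≈ 174.3 km/h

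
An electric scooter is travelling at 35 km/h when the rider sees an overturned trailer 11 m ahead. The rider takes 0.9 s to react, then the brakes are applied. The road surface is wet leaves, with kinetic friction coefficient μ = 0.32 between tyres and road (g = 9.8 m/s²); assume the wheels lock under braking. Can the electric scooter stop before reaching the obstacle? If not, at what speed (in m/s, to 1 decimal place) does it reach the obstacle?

No — it strikes the obstacle at 9.0 m/s

35 km/h ÷ 3.6 = 9.7222 m/s.
a = μg = 0.32 × 9.8 = 3.136 m/s².
Reaction distance = 9.7222 × 0.9 = 8.750 m.
Braking distance needed to stop: v²/(2a) = 94.521 / 6.272 = 15.070 m, so total needed = 8.750 + 15.070 = 23.820 m > 11 m — it cannot stop.
Distance remaining when braking begins: 11 − 8.750 = 2.250 m.
v² = v₀² − 2a·d = 94.521 − 2 × 3.136 × 2.250 = 80.409 m²/s².
v = √80.409 = 8.967 m/s.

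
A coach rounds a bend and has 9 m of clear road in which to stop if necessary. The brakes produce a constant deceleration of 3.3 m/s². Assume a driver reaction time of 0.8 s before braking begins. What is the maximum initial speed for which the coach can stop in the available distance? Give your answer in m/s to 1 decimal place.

Stopping distance: v·t_r + v²/(2a) = 9 with t_r = 0.8 s and a = 3.300 m/s².
So v² + 5.280 v − 59.40 = 0.
Positive root: v = −a·t_r + √((a·t_r)² + 2a·d) = −2.640 + √(6.970 + 59.40) = 5.5068 m/s.

Maximum speed ≈ 5.5 m/s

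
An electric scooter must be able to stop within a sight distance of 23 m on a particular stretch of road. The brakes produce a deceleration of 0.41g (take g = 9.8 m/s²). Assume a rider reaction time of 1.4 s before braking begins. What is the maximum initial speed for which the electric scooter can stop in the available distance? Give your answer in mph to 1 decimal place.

Maximum speed ≈ 20.3 mph

a = 0.41 × 9.8 = 4.018 m/s².
Stopping distance: v·t_r + v²/(2a) = 23 with t_r = 1.4 s and a = 4.018 m/s².
So v² + 11.250 v − 184.83 = 0.
Positive root: v = −a·t_r + √((a·t_r)² + 2a·d) = −5.625 + √(31.641 + 184.83) = 9.0880 m/s.
9.0880 m/s ÷ 0.44704 = 20.329 mph.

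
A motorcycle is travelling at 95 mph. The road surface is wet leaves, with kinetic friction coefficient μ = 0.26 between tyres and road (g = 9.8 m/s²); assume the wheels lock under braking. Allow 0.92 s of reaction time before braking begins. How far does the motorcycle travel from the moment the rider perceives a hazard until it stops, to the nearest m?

95 mph × 0.44704 = 42.4688 m/s.
a = μg = 0.26 × 9.8 = 2.548 m/s².
Reaction distance = v·t_r = 42.4688 × 0.92 = 39.071 m.
Braking distance = v²/(2a) = 42.4688² / (2 × 2.548) = 1803.599 / 5.096 = 353.924 m.
Total = 39.071 + 353.924 = 392.995 m.

Total stopping distance ≈ 393 m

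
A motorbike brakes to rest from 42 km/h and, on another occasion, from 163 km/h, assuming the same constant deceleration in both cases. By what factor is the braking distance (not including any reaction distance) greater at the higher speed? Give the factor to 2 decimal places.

Factor ≈ 15.06

Braking distance d = v²/(2a), so with a fixed, d ∝ v².
Factor = (163/42)² = 3.8810² = 15.0622.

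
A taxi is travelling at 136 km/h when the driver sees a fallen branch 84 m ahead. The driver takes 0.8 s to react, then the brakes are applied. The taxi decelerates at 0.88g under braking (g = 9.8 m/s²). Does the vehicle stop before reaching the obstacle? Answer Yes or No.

136 km/h ÷ 3.6 = 37.7778 m/s.
a = 0.88 × 9.8 = 8.624 m/s².
Reaction distance = 37.7778 × 0.8 = 30.222 m.
Braking distance = v²/(2a) = 1427.162 / 17.248 = 82.744 m.
Total stopping distance = 30.222 + 82.744 = 112.966 m, vs 84 m available — it cannot stop in time and overshoots by 112.966 − 84 = 28.966 m.

No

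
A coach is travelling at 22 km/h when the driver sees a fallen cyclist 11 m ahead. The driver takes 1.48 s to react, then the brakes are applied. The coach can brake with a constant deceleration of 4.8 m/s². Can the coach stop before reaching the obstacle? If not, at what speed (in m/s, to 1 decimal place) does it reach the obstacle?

22 km/h ÷ 3.6 = 6.1111 m/s.
Reaction distance = 6.1111 × 1.48 = 9.044 m.
Braking distance needed to stop: v²/(2a) = 37.346 / 9.600 = 3.890 m, so total needed = 9.044 + 3.890 = 12.934 m > 11 m — it cannot stop.
Distance remaining when braking begins: 11 − 9.044 = 1.956 m.
v² = v₀² − 2a·d = 37.346 − 2 × 4.800 × 1.956 = 18.568 m²/s².
v = √18.568 = 4.309 m/s.

No — it strikes the obstacle at 4.3 m/s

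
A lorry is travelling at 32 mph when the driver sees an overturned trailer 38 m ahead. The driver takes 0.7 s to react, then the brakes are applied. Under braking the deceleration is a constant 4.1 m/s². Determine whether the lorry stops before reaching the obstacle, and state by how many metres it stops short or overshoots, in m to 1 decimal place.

Yes — it stops 3.0 m short of the obstacle

32 mph × 0.44704 = 14.3053 m/s.
Reaction distance = 14.3053 × 0.7 = 10.014 m.
Braking distance = v²/(2a) = 204.642 / 8.200 = 24.956 m.
Total stopping distance = 10.014 + 24.956 = 34.970 m, vs 38 m available — it stops with 38 − 34.970 = 3.030 m to spare.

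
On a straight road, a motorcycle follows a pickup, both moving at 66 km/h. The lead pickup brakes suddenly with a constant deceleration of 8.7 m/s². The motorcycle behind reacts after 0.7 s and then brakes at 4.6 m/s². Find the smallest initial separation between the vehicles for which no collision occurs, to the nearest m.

66 km/h ÷ 3.6 = 18.3333 m/s.
Leader travels v²/(2a_L) = 336.110 / 17.400 = 19.317 m before stopping.
Follower covers v·t_r = 18.3333 × 0.7 = 12.833 m while reacting, then v²/(2a_F) = 336.110 / 9.200 = 36.534 m while braking, for a total of 12.833 + 36.534 = 49.367 m.
Since a_F ≤ a_L and the follower starts braking later, the follower is never slower than the leader, so the closest approach is when both have stopped.
Minimum gap = 49.367 − 19.317 = 30.050 m.

Minimum gap ≈ 30 m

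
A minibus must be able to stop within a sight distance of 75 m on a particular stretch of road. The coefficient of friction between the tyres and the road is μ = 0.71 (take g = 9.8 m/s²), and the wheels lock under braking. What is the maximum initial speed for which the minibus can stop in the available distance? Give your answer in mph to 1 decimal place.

a = μg = 0.71 × 9.8 = 6.958 m/s².
v²/(2a) = d ⇒ v = √(2 × 6.958 × 75) = √1043.70 = 32.3063 m/s.
32.3063 m/s ÷ 0.44704 = 72.267 mph.

Maximum speed ≈ 72.3 mph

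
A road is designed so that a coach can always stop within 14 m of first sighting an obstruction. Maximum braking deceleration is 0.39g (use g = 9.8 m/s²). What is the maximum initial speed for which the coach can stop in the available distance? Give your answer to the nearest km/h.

Maximum speed ≈ 37 km/h

a = 0.39 × 9.8 = 3.822 m/s².
v²/(2a) = d ⇒ v = √(2 × 3.822 × 14) = √107.02 = 10.3450 m/s.
10.3450 m/s × 3.6 = 37.242 km/h.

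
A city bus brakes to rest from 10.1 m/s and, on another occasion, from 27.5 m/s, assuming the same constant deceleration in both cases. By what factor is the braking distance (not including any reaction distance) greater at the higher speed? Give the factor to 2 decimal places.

Braking distance d = v²/(2a), so with a fixed, d ∝ v².
Factor = (27.5/10.1)² = 2.7228² = 7.4136.

Factor ≈ 7.41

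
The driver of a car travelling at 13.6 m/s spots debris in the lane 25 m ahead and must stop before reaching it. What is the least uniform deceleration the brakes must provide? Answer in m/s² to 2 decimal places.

Required deceleration ≈ 3.70 m/s²

v² = 2a·d ⇒ a = v²/(2d) = 13.6000² / (2 × 25.000) = 184.960 / 50.000 = 3.6992 m/s².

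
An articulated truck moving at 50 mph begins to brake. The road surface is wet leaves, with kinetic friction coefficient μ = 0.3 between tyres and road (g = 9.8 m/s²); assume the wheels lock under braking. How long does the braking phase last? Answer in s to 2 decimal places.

Braking time ≈ 7.60 s

50 mph × 0.44704 = 22.3520 m/s.
a = μg = 0.3 × 9.8 = 2.940 m/s².
Braking time = v/a = 22.3520 / 2.940 = 7.603 s.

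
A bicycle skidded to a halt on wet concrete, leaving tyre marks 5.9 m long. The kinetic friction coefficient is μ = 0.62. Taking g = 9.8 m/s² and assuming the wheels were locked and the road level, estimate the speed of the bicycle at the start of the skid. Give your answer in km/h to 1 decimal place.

Initial speed ≈ 30.5 km/h

Deceleration a = μg = 0.62 × 9.8 = 6.076 m/s².
v = √(2a·d) = √(2 × 6.076 × 5.9) = √71.697 = 8.4674 m/s.
= 8.4674 × 3.6 = 30.483 km/h.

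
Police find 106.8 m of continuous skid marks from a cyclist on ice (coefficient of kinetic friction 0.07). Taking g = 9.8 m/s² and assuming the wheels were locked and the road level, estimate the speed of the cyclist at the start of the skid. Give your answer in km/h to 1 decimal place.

Deceleration a = μg = 0.07 × 9.8 = 0.686 m/s².
v = √(2a·d) = √(2 × 0.686 × 106.8) = √146.530 = 12.1050 m/s.
= 12.1050 × 3.6 = 43.578 km/h.

Initial speed ≈ 43.6 km/h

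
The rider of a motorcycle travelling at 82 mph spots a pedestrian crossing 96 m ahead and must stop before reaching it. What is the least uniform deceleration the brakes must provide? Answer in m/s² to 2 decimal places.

82 mph × 0.44704 = 36.6573 m/s.
v² = 2a·d ⇒ a = v²/(2d) = 36.6573² / (2 × 96.000) = 1343.758 / 192.000 = 6.9987 m/s².

Required deceleration ≈ 7.00 m/s²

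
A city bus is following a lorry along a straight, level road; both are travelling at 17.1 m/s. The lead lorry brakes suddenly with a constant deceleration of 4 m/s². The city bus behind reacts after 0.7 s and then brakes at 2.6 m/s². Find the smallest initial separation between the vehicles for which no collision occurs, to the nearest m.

Minimum gap ≈ 32 m

Leader travels v²/(2a_L) = 292.410 / 8.000 = 36.551 m before stopping.
Follower covers v·t_r = 17.1000 × 0.7 = 11.970 m while reacting, then v²/(2a_F) = 292.410 / 5.200 = 56.233 m while braking, for a total of 11.970 + 56.233 = 68.203 m.
Since a_F ≤ a_L and the follower starts braking later, the follower is never slower than the leader, so the closest approach is when both have stopped.
Minimum gap = 68.203 − 36.551 = 31.652 m.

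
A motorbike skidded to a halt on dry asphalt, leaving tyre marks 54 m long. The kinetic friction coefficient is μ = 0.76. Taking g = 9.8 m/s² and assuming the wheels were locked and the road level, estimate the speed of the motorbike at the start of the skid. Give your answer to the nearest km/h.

Initial speed ≈ 102 km/h

Deceleration a = μg = 0.76 × 9.8 = 7.448 m/s².
v = √(2a·d) = √(2 × 7.448 × 54) = √804.384 = 28.3617 m/s.
= 28.3617 × 3.6 = 102.102 km/h.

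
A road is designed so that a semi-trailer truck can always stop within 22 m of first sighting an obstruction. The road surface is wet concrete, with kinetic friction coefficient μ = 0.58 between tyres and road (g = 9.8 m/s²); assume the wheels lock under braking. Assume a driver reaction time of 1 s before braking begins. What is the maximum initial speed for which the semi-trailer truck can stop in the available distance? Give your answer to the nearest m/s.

a = μg = 0.58 × 9.8 = 5.684 m/s².
Stopping distance: v·t_r + v²/(2a) = 22 with t_r = 1 s and a = 5.684 m/s².
So v² + 11.368 v − 250.10 = 0.
Positive root: v = −a·t_r + √((a·t_r)² + 2a·d) = −5.684 + √(32.308 + 250.10) = 11.1210 m/s.

Maximum speed ≈ 11 m/s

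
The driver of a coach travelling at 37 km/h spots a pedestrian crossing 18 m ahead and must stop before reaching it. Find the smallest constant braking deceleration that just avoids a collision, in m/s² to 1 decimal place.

Required deceleration ≈ 2.9 m/s²

37 km/h ÷ 3.6 = 10.2778 m/s.
v² = 2a·d ⇒ a = v²/(2d) = 10.2778² / (2 × 18.000) = 105.633 / 36.000 = 2.9343 m/s².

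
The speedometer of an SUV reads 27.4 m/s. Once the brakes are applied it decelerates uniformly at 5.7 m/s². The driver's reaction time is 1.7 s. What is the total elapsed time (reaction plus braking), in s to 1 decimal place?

Total time ≈ 6.5 s

Braking time = v/a = 27.4000 / 5.700 = 4.807 s.
Total = 1.7 + 4.807 = 6.507 s.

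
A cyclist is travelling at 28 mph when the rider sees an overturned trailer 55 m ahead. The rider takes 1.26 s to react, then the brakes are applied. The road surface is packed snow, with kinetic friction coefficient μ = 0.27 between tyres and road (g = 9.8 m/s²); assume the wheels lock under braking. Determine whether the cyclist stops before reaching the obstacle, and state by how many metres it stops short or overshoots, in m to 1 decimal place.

Yes — it stops 9.6 m short of the obstacle

28 mph × 0.44704 = 12.5171 m/s.
a = μg = 0.27 × 9.8 = 2.646 m/s².
Reaction distance = 12.5171 × 1.26 = 15.772 m.
Braking distance = v²/(2a) = 156.678 / 5.292 = 29.607 m.
Total stopping distance = 15.772 + 29.607 = 45.379 m, vs 55 m available — it stops with 55 − 45.379 = 9.621 m to spare.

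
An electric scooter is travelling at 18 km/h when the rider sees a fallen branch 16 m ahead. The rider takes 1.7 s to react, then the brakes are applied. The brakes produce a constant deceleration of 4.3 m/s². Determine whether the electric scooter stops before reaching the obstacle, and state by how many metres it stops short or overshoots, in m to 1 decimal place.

Yes — it stops 4.6 m short of the obstacle

18 km/h ÷ 3.6 = 5.0000 m/s.
Reaction distance = 5.0000 × 1.7 = 8.500 m.
Braking distance = v²/(2a) = 25.000 / 8.600 = 2.907 m.
Total stopping distance = 8.500 + 2.907 = 11.407 m, vs 16 m available — it stops with 16 − 11.407 = 4.593 m to spare.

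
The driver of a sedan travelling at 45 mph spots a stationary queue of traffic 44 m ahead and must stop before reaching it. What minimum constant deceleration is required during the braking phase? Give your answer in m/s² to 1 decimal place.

Required deceleration ≈ 4.6 m/s²

45 mph × 0.44704 = 20.1168 m/s.
v² = 2a·d ⇒ a = v²/(2d) = 20.1168² / (2 × 44.000) = 404.686 / 88.000 = 4.5987 m/s².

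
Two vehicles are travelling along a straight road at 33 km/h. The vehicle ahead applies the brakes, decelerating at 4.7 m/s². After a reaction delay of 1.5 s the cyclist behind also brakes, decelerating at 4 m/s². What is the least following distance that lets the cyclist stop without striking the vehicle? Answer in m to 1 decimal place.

33 km/h ÷ 3.6 = 9.1667 m/s.
Leader travels v²/(2a_L) = 84.028 / 9.400 = 8.939 m before stopping.
Follower covers v·t_r = 9.1667 × 1.5 = 13.750 m while reacting, then v²/(2a_F) = 84.028 / 8.000 = 10.504 m while braking, for a total of 13.750 + 10.504 = 24.254 m.
Since a_F ≤ a_L and the follower starts braking later, the follower is never slower than the leader, so the closest approach is when both have stopped.
Minimum gap = 24.254 − 8.939 = 15.315 m.

Minimum gap ≈ 15.3 m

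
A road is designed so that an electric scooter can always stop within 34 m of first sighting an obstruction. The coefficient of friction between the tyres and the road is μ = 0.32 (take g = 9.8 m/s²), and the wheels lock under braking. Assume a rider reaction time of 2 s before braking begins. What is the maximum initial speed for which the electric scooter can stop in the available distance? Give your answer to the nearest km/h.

Maximum speed ≈ 35 km/h

a = μg = 0.32 × 9.8 = 3.136 m/s².
Stopping distance: v·t_r + v²/(2a) = 34 with t_r = 2 s and a = 3.136 m/s².
So v² + 12.544 v − 213.25 = 0.
Positive root: v = −a·t_r + √((a·t_r)² + 2a·d) = −6.272 + √(39.338 + 213.25) = 9.6210 m/s.
9.6210 m/s × 3.6 = 34.636 km/h.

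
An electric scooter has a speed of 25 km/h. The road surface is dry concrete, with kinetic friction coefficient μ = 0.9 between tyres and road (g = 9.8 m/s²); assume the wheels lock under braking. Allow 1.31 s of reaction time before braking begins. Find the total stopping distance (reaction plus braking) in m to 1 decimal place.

Total stopping distance ≈ 11.8 m

25 km/h ÷ 3.6 = 6.9444 m/s.
a = μg = 0.9 × 9.8 = 8.820 m/s².
Reaction distance = v·t_r = 6.9444 × 1.31 = 9.097 m.
Braking distance = v²/(2a) = 6.9444² / (2 × 8.820) = 48.225 / 17.640 = 2.734 m.
Total = 9.097 + 2.734 = 11.831 m.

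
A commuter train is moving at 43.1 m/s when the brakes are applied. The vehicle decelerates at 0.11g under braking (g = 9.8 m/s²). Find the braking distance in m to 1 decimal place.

a = 0.11 × 9.8 = 1.078 m/s².
Braking distance = v²/(2a) = 43.1000² / (2 × 1.078) = 1857.610 / 2.156 = 861.600 m.

Braking distance ≈ 861.6 m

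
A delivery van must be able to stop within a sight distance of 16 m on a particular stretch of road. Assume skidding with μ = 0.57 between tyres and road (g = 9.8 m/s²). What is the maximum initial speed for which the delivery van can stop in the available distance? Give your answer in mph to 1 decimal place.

a = μg = 0.57 × 9.8 = 5.586 m/s².
v²/(2a) = d ⇒ v = √(2 × 5.586 × 16) = √178.75 = 13.3697 m/s.
13.3697 m/s ÷ 0.44704 = 29.907 mph.

Maximum speed ≈ 29.9 mph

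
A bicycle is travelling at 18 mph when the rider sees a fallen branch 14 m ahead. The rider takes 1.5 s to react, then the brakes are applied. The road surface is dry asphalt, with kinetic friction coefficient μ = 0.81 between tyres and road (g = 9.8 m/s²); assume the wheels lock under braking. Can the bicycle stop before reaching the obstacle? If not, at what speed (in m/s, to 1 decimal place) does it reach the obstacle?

18 mph × 0.44704 = 8.0467 m/s.
a = μg = 0.81 × 9.8 = 7.938 m/s².
Reaction distance = 8.0467 × 1.5 = 12.070 m.
Braking distance needed to stop: v²/(2a) = 64.749 / 15.876 = 4.078 m, so total needed = 12.070 + 4.078 = 16.148 m > 14 m — it cannot stop.
Distance remaining when braking begins: 14 − 12.070 = 1.930 m.
v² = v₀² − 2a·d = 64.749 − 2 × 7.938 × 1.930 = 34.108 m²/s².
v = √34.108 = 5.840 m/s.

No — it strikes the obstacle at 5.8 m/s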